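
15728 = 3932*4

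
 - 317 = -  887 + 570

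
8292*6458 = 53549736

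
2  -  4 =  - 2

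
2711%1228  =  255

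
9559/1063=9559/1063= 8.99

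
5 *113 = 565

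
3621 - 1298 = 2323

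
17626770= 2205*7994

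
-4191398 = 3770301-7961699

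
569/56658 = 569/56658 = 0.01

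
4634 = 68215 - 63581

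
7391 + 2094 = 9485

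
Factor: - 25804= -2^2*6451^1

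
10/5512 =5/2756= 0.00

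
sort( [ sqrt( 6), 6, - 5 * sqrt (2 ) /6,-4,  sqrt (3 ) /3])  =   [ - 4, - 5 * sqrt( 2 ) /6 , sqrt ( 3 )/3,sqrt( 6),6] 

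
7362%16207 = 7362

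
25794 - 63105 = - 37311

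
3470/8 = 1735/4 = 433.75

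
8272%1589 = 327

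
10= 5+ 5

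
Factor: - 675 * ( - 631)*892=379925100 = 2^2 * 3^3*5^2*223^1*631^1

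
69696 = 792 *88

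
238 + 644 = 882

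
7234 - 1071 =6163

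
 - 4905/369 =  - 14 +29/41 = - 13.29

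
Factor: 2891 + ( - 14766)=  - 5^4 *19^1 =- 11875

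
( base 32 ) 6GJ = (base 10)6675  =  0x1a13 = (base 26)9MJ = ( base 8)15023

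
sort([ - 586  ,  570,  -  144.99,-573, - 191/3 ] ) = [- 586, - 573, - 144.99, - 191/3,570]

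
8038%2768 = 2502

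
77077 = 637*121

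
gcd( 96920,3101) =1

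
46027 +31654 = 77681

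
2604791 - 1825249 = 779542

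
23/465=23/465 = 0.05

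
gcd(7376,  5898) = 2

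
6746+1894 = 8640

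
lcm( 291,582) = 582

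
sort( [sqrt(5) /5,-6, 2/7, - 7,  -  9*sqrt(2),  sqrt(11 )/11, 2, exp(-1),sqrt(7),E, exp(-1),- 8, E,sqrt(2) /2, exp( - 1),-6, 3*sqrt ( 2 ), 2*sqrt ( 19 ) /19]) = [  -  9*sqrt( 2 ), - 8, - 7, - 6, - 6, 2/7, sqrt(11 )/11 , exp( - 1 ),  exp( - 1),exp( - 1), sqrt( 5) /5,2*sqrt( 19) /19,sqrt(2 ) /2, 2, sqrt(7 ), E,E, 3*sqrt(2 )]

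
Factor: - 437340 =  - 2^2*3^1 * 5^1*37^1*197^1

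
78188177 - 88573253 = - 10385076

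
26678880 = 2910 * 9168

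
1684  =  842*2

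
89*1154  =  102706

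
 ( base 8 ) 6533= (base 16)D5B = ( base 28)4A3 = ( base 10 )3419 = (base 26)51d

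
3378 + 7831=11209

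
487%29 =23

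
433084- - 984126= 1417210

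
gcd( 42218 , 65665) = 1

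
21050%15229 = 5821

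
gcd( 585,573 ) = 3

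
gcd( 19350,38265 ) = 15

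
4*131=524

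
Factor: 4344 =2^3* 3^1*181^1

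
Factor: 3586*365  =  2^1*5^1 * 11^1 * 73^1*163^1  =  1308890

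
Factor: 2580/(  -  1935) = - 2^2 *3^( -1 ) = - 4/3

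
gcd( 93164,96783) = 1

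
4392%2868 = 1524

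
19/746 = 19/746 = 0.03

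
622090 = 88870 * 7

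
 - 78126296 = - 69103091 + -9023205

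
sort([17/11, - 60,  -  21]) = [ - 60, -21,17/11] 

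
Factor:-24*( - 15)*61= 21960  =  2^3*3^2*5^1*61^1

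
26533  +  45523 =72056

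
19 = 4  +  15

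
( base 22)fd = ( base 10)343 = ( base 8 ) 527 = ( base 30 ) bd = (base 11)292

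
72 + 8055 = 8127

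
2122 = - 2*( - 1061)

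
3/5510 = 3/5510 = 0.00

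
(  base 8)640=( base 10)416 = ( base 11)349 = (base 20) 10G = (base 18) 152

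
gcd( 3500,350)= 350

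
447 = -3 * ( - 149 )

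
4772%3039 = 1733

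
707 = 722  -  15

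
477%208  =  61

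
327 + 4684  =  5011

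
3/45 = 1/15=0.07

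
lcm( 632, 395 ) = 3160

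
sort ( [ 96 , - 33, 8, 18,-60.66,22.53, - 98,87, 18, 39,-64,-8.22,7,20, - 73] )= [-98, - 73, - 64, -60.66, - 33,-8.22,7, 8,18,18 , 20, 22.53, 39, 87,96]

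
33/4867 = 33/4867 = 0.01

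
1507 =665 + 842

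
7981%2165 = 1486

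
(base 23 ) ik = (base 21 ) KE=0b110110010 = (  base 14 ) 230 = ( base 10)434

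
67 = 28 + 39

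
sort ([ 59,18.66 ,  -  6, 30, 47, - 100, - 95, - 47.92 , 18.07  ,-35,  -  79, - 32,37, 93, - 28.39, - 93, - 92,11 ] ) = [ - 100, - 95, - 93,  -  92, - 79, - 47.92 ,  -  35, - 32,-28.39, - 6, 11, 18.07,18.66 , 30,37,47,59,93 ]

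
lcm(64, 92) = 1472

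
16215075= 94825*171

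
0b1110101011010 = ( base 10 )7514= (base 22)fbc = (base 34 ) 6H0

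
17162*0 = 0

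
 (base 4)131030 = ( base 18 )5de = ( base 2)11101001100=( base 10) 1868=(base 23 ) 3c5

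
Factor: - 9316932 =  -2^2*3^1*23^1 * 33757^1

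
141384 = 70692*2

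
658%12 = 10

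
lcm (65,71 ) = 4615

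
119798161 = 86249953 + 33548208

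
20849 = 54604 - 33755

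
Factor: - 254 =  - 2^1*127^1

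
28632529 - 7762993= 20869536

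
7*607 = 4249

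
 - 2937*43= -126291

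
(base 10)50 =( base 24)22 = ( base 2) 110010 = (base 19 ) 2C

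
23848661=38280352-14431691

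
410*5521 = 2263610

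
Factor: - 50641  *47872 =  - 2424285952 =- 2^8*11^1*17^1*89^1 * 569^1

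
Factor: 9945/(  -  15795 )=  - 3^( - 3)*17^1 = - 17/27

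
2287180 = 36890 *62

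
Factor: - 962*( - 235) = 226070 = 2^1*5^1* 13^1*37^1  *  47^1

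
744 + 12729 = 13473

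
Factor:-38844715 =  - 5^1 * 7^1*13^1*59^1*1447^1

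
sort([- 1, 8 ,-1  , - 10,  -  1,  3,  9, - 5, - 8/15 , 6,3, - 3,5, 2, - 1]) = [ - 10, - 5 , - 3, - 1, - 1, -1,- 1,- 8/15,2,3, 3,  5,  6,8,9 ] 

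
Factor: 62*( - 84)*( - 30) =156240 = 2^4*3^2*5^1*7^1 * 31^1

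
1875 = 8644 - 6769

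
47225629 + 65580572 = 112806201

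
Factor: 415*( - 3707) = - 1538405=- 5^1*11^1 *83^1*337^1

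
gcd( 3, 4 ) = 1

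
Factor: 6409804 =2^2 *1602451^1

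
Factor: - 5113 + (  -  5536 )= - 23^1*463^1 = - 10649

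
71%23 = 2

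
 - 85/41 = -85/41 = - 2.07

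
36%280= 36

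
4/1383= 4/1383 =0.00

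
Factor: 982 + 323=3^2*5^1*29^1 = 1305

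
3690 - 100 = 3590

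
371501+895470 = 1266971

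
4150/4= 2075/2 = 1037.50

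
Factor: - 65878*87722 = -5778949916 = - 2^2*23^1*1907^1*32939^1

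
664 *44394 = 29477616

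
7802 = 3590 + 4212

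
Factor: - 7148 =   -  2^2*1787^1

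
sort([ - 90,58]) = [-90, 58 ] 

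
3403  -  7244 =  - 3841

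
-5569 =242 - 5811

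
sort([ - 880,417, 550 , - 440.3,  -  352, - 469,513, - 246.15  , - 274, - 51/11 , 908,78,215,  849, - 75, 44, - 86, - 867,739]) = [-880, - 867,-469, - 440.3, - 352, - 274,-246.15, - 86, - 75, - 51/11,44,78,215, 417 , 513 , 550,739 , 849,908 ] 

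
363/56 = 6+27/56 = 6.48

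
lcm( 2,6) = 6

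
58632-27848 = 30784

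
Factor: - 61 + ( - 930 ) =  - 991 =-991^1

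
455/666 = 455/666  =  0.68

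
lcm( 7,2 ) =14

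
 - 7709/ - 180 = 42 + 149/180 = 42.83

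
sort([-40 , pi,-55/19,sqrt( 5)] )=[-40, - 55/19,sqrt( 5 ), pi]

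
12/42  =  2/7 = 0.29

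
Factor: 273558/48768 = 2^ (-6 )*359^1 = 359/64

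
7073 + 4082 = 11155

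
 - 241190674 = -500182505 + 258991831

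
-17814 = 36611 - 54425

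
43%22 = 21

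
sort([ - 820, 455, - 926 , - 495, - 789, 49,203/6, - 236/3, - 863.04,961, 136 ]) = [ - 926, - 863.04, - 820, - 789, - 495 , - 236/3, 203/6,49,136,455,961 ] 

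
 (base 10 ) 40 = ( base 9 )44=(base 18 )24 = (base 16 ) 28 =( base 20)20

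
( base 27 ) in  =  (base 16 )1fd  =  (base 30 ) GT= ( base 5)4014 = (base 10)509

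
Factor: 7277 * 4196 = 2^2*19^1* 383^1  *  1049^1  =  30534292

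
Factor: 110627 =11^1*89^1  *  113^1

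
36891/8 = 36891/8 = 4611.38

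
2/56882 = 1/28441=   0.00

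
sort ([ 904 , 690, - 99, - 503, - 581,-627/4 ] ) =[  -  581, - 503, - 627/4, - 99,690,904 ] 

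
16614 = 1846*9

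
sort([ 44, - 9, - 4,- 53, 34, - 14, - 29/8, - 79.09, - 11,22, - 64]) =[ - 79.09, - 64, - 53, - 14, - 11, - 9, - 4, - 29/8,22, 34, 44 ] 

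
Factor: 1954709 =1954709^1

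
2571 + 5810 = 8381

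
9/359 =9/359= 0.03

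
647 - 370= 277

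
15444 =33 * 468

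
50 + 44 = 94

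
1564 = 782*2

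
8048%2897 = 2254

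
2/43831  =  2/43831 = 0.00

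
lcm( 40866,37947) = 531258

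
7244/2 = 3622= 3622.00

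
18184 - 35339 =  - 17155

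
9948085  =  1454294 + 8493791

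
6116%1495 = 136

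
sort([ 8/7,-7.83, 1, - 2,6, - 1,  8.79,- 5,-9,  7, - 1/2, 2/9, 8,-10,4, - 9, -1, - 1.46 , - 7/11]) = [ - 10,-9  ,-9, - 7.83, - 5, - 2,  -  1.46, - 1, - 1,-7/11 ,-1/2, 2/9, 1,8/7, 4,  6, 7,8,8.79] 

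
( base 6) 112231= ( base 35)7t5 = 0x257B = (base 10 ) 9595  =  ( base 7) 36655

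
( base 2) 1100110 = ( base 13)7b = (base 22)4e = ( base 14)74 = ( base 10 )102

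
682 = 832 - 150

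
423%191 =41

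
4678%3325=1353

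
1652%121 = 79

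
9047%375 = 47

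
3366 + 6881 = 10247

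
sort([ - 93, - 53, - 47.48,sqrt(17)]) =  [ - 93, - 53, - 47.48,sqrt(17 )]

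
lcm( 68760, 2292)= 68760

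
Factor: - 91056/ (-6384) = 271/19 = 19^ (-1)*271^1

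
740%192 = 164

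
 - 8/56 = - 1/7  =  - 0.14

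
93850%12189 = 8527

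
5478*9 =49302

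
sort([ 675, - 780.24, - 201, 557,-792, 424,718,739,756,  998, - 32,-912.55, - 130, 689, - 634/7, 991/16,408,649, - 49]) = [ - 912.55, - 792,-780.24, - 201, - 130, - 634/7  ,  -  49,-32, 991/16 , 408 , 424,557, 649, 675, 689, 718,739, 756, 998]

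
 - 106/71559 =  - 106/71559 = - 0.00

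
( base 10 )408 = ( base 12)2a0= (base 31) D5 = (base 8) 630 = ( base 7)1122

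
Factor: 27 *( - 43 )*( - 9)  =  3^5 * 43^1 = 10449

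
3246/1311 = 1082/437 = 2.48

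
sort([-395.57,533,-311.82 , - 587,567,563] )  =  [ - 587, - 395.57,-311.82 , 533,  563,567]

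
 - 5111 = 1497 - 6608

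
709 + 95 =804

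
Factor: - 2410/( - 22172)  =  5/46=2^( - 1)*5^1 * 23^( - 1) 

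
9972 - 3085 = 6887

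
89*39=3471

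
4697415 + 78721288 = 83418703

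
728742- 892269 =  - 163527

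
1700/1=1700 = 1700.00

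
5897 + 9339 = 15236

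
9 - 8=1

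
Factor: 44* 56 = 2464 = 2^5*7^1*11^1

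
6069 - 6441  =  -372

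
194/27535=194/27535 = 0.01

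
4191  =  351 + 3840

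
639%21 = 9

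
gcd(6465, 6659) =1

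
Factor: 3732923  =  23^1*109^1 *1489^1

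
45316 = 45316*1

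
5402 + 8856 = 14258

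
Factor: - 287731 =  - 287731^1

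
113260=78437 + 34823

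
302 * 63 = 19026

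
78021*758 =59139918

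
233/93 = 233/93 = 2.51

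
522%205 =112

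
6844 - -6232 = 13076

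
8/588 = 2/147 = 0.01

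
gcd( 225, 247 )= 1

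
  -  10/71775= -2/14355= - 0.00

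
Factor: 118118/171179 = 2^1*7^1*11^1 * 13^1 * 59^1*171179^ (-1 )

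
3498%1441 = 616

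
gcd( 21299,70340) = 1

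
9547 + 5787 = 15334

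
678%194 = 96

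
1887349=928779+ 958570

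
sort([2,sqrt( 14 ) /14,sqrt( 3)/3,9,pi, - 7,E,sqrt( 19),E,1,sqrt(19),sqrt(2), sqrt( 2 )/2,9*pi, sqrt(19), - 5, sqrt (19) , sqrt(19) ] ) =[ - 7, - 5, sqrt (14 ) /14, sqrt( 3)/3, sqrt(2 ) /2, 1, sqrt(2 ),2 , E,E,pi , sqrt ( 19),sqrt(19) , sqrt(19),sqrt( 19), sqrt(19),9,9*pi] 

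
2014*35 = 70490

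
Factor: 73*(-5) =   -  5^1*73^1  =  -  365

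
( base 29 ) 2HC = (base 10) 2187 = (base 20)597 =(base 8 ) 4213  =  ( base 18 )6d9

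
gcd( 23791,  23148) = 643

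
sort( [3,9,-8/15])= [ - 8/15, 3,9] 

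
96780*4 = 387120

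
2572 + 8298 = 10870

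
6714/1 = 6714=6714.00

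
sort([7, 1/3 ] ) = [1/3,  7] 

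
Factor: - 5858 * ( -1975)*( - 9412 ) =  - 2^3*5^2* 13^1*29^1 *79^1*  101^1*181^1= -108892604600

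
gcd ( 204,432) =12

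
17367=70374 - 53007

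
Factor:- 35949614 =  - 2^1*277^1*64891^1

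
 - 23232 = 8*( -2904)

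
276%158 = 118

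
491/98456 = 491/98456  =  0.00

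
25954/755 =34 + 284/755=34.38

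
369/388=369/388 = 0.95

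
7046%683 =216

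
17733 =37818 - 20085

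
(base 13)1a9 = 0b100110100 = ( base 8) 464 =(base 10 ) 308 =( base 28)B0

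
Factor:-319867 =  - 101^1*3167^1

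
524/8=131/2 = 65.50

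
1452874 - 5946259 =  - 4493385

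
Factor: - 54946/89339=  - 2^1*41^(- 1) *83^1* 331^1*2179^( - 1)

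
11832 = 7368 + 4464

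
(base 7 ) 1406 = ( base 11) 456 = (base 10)545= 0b1000100001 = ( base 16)221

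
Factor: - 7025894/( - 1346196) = 3512947/673098 = 2^ ( -1)*3^(-1) * 17^(-1)*127^1*139^1*199^1*6599^ ( - 1)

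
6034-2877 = 3157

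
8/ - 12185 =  - 1+12177/12185 = - 0.00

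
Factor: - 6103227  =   - 3^1*13^1*156493^1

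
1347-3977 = -2630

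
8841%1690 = 391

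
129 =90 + 39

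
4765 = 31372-26607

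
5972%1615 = 1127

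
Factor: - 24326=  -  2^1*12163^1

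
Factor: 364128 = 2^5* 3^1*  3793^1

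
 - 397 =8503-8900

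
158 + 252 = 410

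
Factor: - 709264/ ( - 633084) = 2^2*3^( - 1)*97^1*457^1*52757^( - 1 ) = 177316/158271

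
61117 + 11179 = 72296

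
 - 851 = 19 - 870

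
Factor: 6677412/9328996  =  3^1*7^1*79493^1*2332249^( - 1 )  =  1669353/2332249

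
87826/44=1996  +  1/22= 1996.05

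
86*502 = 43172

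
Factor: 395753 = 373^1*1061^1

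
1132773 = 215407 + 917366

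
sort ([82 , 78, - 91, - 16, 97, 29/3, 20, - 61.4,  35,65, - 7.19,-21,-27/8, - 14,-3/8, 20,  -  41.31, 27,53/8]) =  [ -91,-61.4,-41.31,-21, - 16,-14,-7.19,-27/8,-3/8,53/8, 29/3, 20, 20, 27,35, 65,78, 82, 97]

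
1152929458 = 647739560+505189898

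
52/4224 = 13/1056 = 0.01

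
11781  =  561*21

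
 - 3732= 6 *( - 622)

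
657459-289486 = 367973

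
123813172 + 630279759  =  754092931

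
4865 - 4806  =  59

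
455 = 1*455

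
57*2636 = 150252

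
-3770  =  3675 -7445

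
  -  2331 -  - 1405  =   - 926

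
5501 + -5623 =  - 122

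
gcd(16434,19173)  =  2739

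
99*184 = 18216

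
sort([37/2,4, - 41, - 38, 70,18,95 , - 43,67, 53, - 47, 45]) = [ - 47 , -43,-41,- 38, 4,18,  37/2,45,53, 67,70,95 ] 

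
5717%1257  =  689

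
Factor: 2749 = 2749^1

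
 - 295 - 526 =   -  821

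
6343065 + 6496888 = 12839953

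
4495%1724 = 1047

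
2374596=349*6804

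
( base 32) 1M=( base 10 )54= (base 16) 36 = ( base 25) 24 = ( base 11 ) 4A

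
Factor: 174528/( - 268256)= - 54/83 = - 2^1*3^3*83^( - 1)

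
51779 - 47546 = 4233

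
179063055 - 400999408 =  - 221936353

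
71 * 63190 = 4486490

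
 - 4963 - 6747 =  - 11710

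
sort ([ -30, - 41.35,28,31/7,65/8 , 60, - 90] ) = [ - 90, - 41.35,- 30, 31/7,65/8, 28,  60 ]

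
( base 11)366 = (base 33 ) d6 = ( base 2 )110110011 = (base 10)435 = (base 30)ef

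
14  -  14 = 0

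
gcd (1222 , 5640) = 94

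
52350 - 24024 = 28326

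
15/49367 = 15/49367=0.00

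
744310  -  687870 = 56440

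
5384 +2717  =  8101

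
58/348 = 1/6 = 0.17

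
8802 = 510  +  8292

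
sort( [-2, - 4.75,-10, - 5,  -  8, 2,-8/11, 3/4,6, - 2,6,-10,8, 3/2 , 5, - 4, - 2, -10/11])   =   [ -10, - 10, - 8, - 5, - 4.75, - 4 , - 2,  -  2,-2,-10/11, - 8/11  ,  3/4,3/2 , 2, 5 , 6, 6,  8]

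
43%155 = 43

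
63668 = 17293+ 46375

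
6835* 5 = 34175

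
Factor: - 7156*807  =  - 5774892 =-2^2*3^1*269^1 * 1789^1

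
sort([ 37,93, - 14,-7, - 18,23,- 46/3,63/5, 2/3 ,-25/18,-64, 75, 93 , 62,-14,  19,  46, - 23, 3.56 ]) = [ - 64,-23, -18,-46/3, - 14, - 14, - 7, - 25/18,  2/3,3.56 , 63/5,19,23,  37, 46,62, 75,93, 93]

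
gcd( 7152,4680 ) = 24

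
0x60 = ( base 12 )80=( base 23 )44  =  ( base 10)96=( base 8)140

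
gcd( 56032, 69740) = 4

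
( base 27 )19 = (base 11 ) 33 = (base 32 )14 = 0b100100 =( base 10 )36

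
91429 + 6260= 97689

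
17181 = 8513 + 8668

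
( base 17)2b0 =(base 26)13B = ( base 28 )r9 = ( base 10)765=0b1011111101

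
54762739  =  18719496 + 36043243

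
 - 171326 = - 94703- 76623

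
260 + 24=284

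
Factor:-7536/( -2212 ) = 2^2*3^1 * 7^(-1) *79^( - 1 )*157^1=1884/553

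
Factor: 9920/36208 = 2^2*5^1*73^( - 1) = 20/73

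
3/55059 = 1/18353 =0.00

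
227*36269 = 8233063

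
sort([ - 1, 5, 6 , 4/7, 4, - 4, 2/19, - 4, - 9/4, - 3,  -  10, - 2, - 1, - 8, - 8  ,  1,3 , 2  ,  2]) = [ - 10, - 8,-8,- 4, - 4, - 3,-9/4, - 2,- 1, - 1,2/19 , 4/7,  1,2,2, 3, 4, 5,6]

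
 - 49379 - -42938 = - 6441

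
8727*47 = 410169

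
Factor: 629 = 17^1 * 37^1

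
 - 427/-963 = 427/963 = 0.44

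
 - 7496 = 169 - 7665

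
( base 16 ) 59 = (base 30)2T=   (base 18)4h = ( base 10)89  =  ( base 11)81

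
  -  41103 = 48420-89523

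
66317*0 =0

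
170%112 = 58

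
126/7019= 126/7019=0.02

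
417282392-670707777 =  - 253425385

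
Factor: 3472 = 2^4*7^1*31^1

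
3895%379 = 105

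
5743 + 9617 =15360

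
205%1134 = 205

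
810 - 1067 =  - 257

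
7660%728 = 380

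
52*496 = 25792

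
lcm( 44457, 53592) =3912216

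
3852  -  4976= -1124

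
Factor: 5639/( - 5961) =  - 3^( - 1)*1987^ ( - 1)*5639^1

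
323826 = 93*3482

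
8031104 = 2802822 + 5228282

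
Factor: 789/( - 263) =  - 3^1 =- 3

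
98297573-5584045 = 92713528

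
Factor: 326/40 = 2^( - 2)*5^(-1) * 163^1  =  163/20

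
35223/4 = 35223/4 = 8805.75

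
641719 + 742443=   1384162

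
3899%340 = 159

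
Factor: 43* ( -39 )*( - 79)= 132483 = 3^1*13^1*43^1 * 79^1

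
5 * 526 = 2630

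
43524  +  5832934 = 5876458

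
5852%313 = 218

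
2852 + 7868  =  10720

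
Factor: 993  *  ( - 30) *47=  - 1400130 = - 2^1*3^2*5^1*47^1*331^1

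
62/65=62/65 = 0.95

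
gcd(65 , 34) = 1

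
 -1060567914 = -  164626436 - 895941478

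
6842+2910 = 9752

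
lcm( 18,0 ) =0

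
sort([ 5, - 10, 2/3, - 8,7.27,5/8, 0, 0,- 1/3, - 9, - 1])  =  [ -10 , - 9, - 8, - 1 , - 1/3,0, 0,5/8,2/3,5, 7.27 ]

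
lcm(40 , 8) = 40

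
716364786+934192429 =1650557215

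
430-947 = - 517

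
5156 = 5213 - 57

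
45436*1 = 45436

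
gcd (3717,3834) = 9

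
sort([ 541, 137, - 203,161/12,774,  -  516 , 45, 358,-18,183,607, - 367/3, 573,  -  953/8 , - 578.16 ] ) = [-578.16,- 516, -203, - 367/3, - 953/8 , - 18,161/12 , 45,137,183,358, 541, 573,  607,774]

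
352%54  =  28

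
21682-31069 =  - 9387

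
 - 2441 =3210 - 5651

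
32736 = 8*4092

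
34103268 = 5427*6284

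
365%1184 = 365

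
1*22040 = 22040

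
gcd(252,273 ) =21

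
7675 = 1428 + 6247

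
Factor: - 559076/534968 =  - 2^(  -  1)*233^(- 1 )*487^1 =- 487/466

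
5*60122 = 300610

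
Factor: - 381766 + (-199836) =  - 581602 = - 2^1*7^1*41543^1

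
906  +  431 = 1337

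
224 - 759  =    -  535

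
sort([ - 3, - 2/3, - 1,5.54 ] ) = [ - 3, - 1 , - 2/3,5.54 ] 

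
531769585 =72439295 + 459330290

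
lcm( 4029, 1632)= 128928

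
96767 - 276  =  96491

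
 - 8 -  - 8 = 0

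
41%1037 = 41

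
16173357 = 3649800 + 12523557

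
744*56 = 41664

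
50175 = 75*669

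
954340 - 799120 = 155220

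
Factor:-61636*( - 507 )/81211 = 2403804/6247 = 2^2*3^1*13^1 * 19^1*811^1 * 6247^ ( - 1 ) 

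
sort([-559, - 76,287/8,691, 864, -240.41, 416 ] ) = [-559,-240.41,  -  76,287/8 , 416,691,864 ] 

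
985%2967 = 985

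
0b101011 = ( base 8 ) 53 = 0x2b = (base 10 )43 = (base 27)1g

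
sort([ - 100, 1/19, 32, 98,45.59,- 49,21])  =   [ - 100, - 49, 1/19, 21,  32, 45.59, 98] 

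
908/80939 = 908/80939 = 0.01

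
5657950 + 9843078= 15501028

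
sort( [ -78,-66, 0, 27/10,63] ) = [ - 78,-66,0,  27/10, 63 ]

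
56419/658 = 85 + 489/658 = 85.74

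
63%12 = 3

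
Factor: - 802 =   -  2^1*401^1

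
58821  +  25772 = 84593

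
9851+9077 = 18928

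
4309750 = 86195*50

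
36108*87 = 3141396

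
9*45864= 412776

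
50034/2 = 25017 = 25017.00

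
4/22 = 2/11 = 0.18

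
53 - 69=  -  16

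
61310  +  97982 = 159292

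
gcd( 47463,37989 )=3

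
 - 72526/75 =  - 968 + 74/75  =  - 967.01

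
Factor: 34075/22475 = 47/31 = 31^( - 1)*47^1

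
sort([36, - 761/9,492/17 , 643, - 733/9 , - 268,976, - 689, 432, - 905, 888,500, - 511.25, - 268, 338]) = [ - 905, - 689 , - 511.25, - 268, - 268, - 761/9, - 733/9 , 492/17, 36, 338, 432,  500, 643, 888, 976]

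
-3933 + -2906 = -6839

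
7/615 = 7/615= 0.01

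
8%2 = 0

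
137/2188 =137/2188 = 0.06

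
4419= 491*9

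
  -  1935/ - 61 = 31 +44/61 =31.72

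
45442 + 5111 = 50553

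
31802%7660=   1162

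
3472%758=440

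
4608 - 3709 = 899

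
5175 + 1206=6381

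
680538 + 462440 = 1142978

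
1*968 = 968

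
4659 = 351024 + -346365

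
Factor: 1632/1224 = 2^2 *3^ (-1 ) = 4/3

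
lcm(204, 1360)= 4080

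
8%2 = 0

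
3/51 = 1/17 = 0.06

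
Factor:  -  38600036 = -2^2*107^1 *90187^1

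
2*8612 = 17224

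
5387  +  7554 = 12941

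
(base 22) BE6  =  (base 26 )88m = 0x1606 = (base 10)5638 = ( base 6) 42034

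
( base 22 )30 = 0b1000010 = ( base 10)66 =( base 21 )33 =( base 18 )3C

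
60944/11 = 5540 + 4/11= 5540.36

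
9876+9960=19836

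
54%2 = 0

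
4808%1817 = 1174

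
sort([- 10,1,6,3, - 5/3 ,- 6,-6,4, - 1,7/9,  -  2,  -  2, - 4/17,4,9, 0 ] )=[  -  10, -6, - 6, -2, - 2,-5/3,- 1, - 4/17, 0, 7/9, 1,3,4,4,  6, 9 ]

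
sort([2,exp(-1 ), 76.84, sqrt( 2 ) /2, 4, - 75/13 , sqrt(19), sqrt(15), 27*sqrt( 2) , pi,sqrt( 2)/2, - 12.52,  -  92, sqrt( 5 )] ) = [ - 92, - 12.52,-75/13,exp (-1),sqrt (2 ) /2, sqrt( 2 ) /2,2,  sqrt(5 ),pi, sqrt(15),4, sqrt( 19 ) , 27*sqrt(2),  76.84 ] 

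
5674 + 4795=10469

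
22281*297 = 6617457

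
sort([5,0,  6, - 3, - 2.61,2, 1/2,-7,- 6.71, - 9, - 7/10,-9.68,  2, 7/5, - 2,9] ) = [ - 9.68, - 9, - 7, - 6.71,-3, - 2.61, - 2, - 7/10,  0, 1/2 , 7/5,2,2,5,6 , 9] 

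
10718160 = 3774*2840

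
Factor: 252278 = 2^1*13^1*31^1 * 313^1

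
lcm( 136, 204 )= 408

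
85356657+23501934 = 108858591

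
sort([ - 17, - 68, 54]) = [ - 68, - 17,54 ] 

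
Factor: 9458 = 2^1*4729^1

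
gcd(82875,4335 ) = 255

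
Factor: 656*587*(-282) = -108590304 = - 2^5 * 3^1*41^1*47^1*587^1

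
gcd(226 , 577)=1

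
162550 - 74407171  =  - 74244621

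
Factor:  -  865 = -5^1*173^1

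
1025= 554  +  471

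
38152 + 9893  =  48045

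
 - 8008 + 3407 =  - 4601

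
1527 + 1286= 2813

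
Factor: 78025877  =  78025877^1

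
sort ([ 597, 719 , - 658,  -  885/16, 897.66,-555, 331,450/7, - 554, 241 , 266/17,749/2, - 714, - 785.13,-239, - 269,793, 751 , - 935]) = [ - 935, - 785.13, - 714, - 658 , - 555, - 554, - 269, - 239, - 885/16, 266/17, 450/7, 241 , 331, 749/2,  597, 719, 751, 793, 897.66] 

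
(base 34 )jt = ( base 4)22203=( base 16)2a3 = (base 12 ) 483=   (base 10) 675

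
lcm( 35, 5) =35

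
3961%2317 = 1644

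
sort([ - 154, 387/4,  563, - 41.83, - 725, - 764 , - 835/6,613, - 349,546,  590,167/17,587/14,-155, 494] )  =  [ -764 , - 725, - 349, - 155, - 154,-835/6, - 41.83, 167/17, 587/14,387/4,494, 546, 563, 590,613]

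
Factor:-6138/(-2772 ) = 31/14 = 2^( -1)*7^( - 1 )*31^1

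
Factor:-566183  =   - 566183^1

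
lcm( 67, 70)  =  4690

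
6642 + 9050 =15692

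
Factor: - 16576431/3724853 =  - 3^1*11^ ( - 1 ) *17^( - 1 )*19919^( - 1)*5525477^1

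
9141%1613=1076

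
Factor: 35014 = 2^1 * 7^1*41^1*61^1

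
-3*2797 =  - 8391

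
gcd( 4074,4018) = 14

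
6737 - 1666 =5071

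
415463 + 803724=1219187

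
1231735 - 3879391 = -2647656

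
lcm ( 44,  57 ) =2508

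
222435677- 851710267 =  - 629274590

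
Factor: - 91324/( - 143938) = 2^1*17^2 * 911^( - 1 ) = 578/911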